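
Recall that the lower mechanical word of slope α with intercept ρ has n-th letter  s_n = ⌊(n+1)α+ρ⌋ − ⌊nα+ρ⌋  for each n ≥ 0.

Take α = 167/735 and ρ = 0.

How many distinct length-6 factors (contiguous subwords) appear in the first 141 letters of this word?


7

t_n = ⌊(n·167)/735⌋ for n = 0 … 141:
  n=0…9: ⌊0/735⌋=0 ⌊167/735⌋=0 ⌊334/735⌋=0 ⌊501/735⌋=0 ⌊668/735⌋=0 ⌊835/735⌋=1 ⌊1002/735⌋=1 ⌊1169/735⌋=1 ⌊1336/735⌋=1 ⌊1503/735⌋=2
  n=10…19: ⌊1670/735⌋=2 ⌊1837/735⌋=2 ⌊2004/735⌋=2 ⌊2171/735⌋=2 ⌊2338/735⌋=3 ⌊2505/735⌋=3 ⌊2672/735⌋=3 ⌊2839/735⌋=3 ⌊3006/735⌋=4 ⌊3173/735⌋=4
  n=20…29: ⌊3340/735⌋=4 ⌊3507/735⌋=4 ⌊3674/735⌋=4 ⌊3841/735⌋=5 ⌊4008/735⌋=5 ⌊4175/735⌋=5 ⌊4342/735⌋=5 ⌊4509/735⌋=6 ⌊4676/735⌋=6 ⌊4843/735⌋=6
  n=30…39: ⌊5010/735⌋=6 ⌊5177/735⌋=7 ⌊5344/735⌋=7 ⌊5511/735⌋=7 ⌊5678/735⌋=7 ⌊5845/735⌋=7 ⌊6012/735⌋=8 ⌊6179/735⌋=8 ⌊6346/735⌋=8 ⌊6513/735⌋=8
  n=40…49: ⌊6680/735⌋=9 ⌊6847/735⌋=9 ⌊7014/735⌋=9 ⌊7181/735⌋=9 ⌊7348/735⌋=9 ⌊7515/735⌋=10 ⌊7682/735⌋=10 ⌊7849/735⌋=10 ⌊8016/735⌋=10 ⌊8183/735⌋=11
  n=50…59: ⌊8350/735⌋=11 ⌊8517/735⌋=11 ⌊8684/735⌋=11 ⌊8851/735⌋=12 ⌊9018/735⌋=12 ⌊9185/735⌋=12 ⌊9352/735⌋=12 ⌊9519/735⌋=12 ⌊9686/735⌋=13 ⌊9853/735⌋=13
  n=60…69: ⌊10020/735⌋=13 ⌊10187/735⌋=13 ⌊10354/735⌋=14 ⌊10521/735⌋=14 ⌊10688/735⌋=14 ⌊10855/735⌋=14 ⌊11022/735⌋=14 ⌊11189/735⌋=15 ⌊11356/735⌋=15 ⌊11523/735⌋=15
  n=70…79: ⌊11690/735⌋=15 ⌊11857/735⌋=16 ⌊12024/735⌋=16 ⌊12191/735⌋=16 ⌊12358/735⌋=16 ⌊12525/735⌋=17 ⌊12692/735⌋=17 ⌊12859/735⌋=17 ⌊13026/735⌋=17 ⌊13193/735⌋=17
  n=80…89: ⌊13360/735⌋=18 ⌊13527/735⌋=18 ⌊13694/735⌋=18 ⌊13861/735⌋=18 ⌊14028/735⌋=19 ⌊14195/735⌋=19 ⌊14362/735⌋=19 ⌊14529/735⌋=19 ⌊14696/735⌋=19 ⌊14863/735⌋=20
  n=90…99: ⌊15030/735⌋=20 ⌊15197/735⌋=20 ⌊15364/735⌋=20 ⌊15531/735⌋=21 ⌊15698/735⌋=21 ⌊15865/735⌋=21 ⌊16032/735⌋=21 ⌊16199/735⌋=22 ⌊16366/735⌋=22 ⌊16533/735⌋=22
  n=100…109: ⌊16700/735⌋=22 ⌊16867/735⌋=22 ⌊17034/735⌋=23 ⌊17201/735⌋=23 ⌊17368/735⌋=23 ⌊17535/735⌋=23 ⌊17702/735⌋=24 ⌊17869/735⌋=24 ⌊18036/735⌋=24 ⌊18203/735⌋=24
  n=110…119: ⌊18370/735⌋=24 ⌊18537/735⌋=25 ⌊18704/735⌋=25 ⌊18871/735⌋=25 ⌊19038/735⌋=25 ⌊19205/735⌋=26 ⌊19372/735⌋=26 ⌊19539/735⌋=26 ⌊19706/735⌋=26 ⌊19873/735⌋=27
  n=120…129: ⌊20040/735⌋=27 ⌊20207/735⌋=27 ⌊20374/735⌋=27 ⌊20541/735⌋=27 ⌊20708/735⌋=28 ⌊20875/735⌋=28 ⌊21042/735⌋=28 ⌊21209/735⌋=28 ⌊21376/735⌋=29 ⌊21543/735⌋=29
  n=130…139: ⌊21710/735⌋=29 ⌊21877/735⌋=29 ⌊22044/735⌋=29 ⌊22211/735⌋=30 ⌊22378/735⌋=30 ⌊22545/735⌋=30 ⌊22712/735⌋=30 ⌊22879/735⌋=31 ⌊23046/735⌋=31 ⌊23213/735⌋=31
  n=140…141: ⌊23380/735⌋=31 ⌊23547/735⌋=32
s_n = t_(n+1) − t_n for n = 0 … 140 gives
prefix = 000010001000010001000010001000100001000100001000100010000100010000100010001000010001000010001000100001000100001000100010000100010000100010001
slide a length-6 window over [0..5] … [135..140] (136 windows); first occurrence of each distinct factor:
  [  0..  5] 000010
  [  1..  6] 000100
  [  2..  7] 001000
  [  3..  8] 010001
  [  4..  9] 100010
  [  7.. 12] 010000
  [  8.. 13] 100001
  (the other 129 windows repeat one of these)
distinct factors: {000010, 000100, 001000, 010000, 010001, 100001, 100010}
count = 7  (Sturmian bound for length 6 is 7)


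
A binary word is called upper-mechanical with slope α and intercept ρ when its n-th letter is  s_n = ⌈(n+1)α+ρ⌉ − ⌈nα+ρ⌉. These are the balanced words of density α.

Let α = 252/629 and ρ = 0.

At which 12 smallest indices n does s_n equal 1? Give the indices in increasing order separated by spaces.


0 2 4 7 9 12 14 17 19 22 24 27

n=0: ⌈252/629⌉−⌈0/629⌉ = 1−0 = 1  ← one
n=1: ⌈504/629⌉−⌈252/629⌉ = 1−1 = 0
n=2: ⌈756/629⌉−⌈504/629⌉ = 2−1 = 1  ← one
n=3: ⌈1008/629⌉−⌈756/629⌉ = 2−2 = 0
n=4: ⌈1260/629⌉−⌈1008/629⌉ = 3−2 = 1  ← one
n=5: ⌈1512/629⌉−⌈1260/629⌉ = 3−3 = 0
n=6: ⌈1764/629⌉−⌈1512/629⌉ = 3−3 = 0
n=7: ⌈2016/629⌉−⌈1764/629⌉ = 4−3 = 1  ← one
n=8: ⌈2268/629⌉−⌈2016/629⌉ = 4−4 = 0
n=9: ⌈2520/629⌉−⌈2268/629⌉ = 5−4 = 1  ← one
n=10: ⌈2772/629⌉−⌈2520/629⌉ = 5−5 = 0
n=11: ⌈3024/629⌉−⌈2772/629⌉ = 5−5 = 0
n=12: ⌈3276/629⌉−⌈3024/629⌉ = 6−5 = 1  ← one
n=13: ⌈3528/629⌉−⌈3276/629⌉ = 6−6 = 0
n=14: ⌈3780/629⌉−⌈3528/629⌉ = 7−6 = 1  ← one
n=15: ⌈4032/629⌉−⌈3780/629⌉ = 7−7 = 0
n=16: ⌈4284/629⌉−⌈4032/629⌉ = 7−7 = 0
n=17: ⌈4536/629⌉−⌈4284/629⌉ = 8−7 = 1  ← one
n=18: ⌈4788/629⌉−⌈4536/629⌉ = 8−8 = 0
n=19: ⌈5040/629⌉−⌈4788/629⌉ = 9−8 = 1  ← one
n=20: ⌈5292/629⌉−⌈5040/629⌉ = 9−9 = 0
n=21: ⌈5544/629⌉−⌈5292/629⌉ = 9−9 = 0
n=22: ⌈5796/629⌉−⌈5544/629⌉ = 10−9 = 1  ← one
n=23: ⌈6048/629⌉−⌈5796/629⌉ = 10−10 = 0
n=24: ⌈6300/629⌉−⌈6048/629⌉ = 11−10 = 1  ← one
n=25: ⌈6552/629⌉−⌈6300/629⌉ = 11−11 = 0
n=26: ⌈6804/629⌉−⌈6552/629⌉ = 11−11 = 0
n=27: ⌈7056/629⌉−⌈6804/629⌉ = 12−11 = 1  ← one
positions of the first 12 ones: 0 2 4 7 9 12 14 17 19 22 24 27


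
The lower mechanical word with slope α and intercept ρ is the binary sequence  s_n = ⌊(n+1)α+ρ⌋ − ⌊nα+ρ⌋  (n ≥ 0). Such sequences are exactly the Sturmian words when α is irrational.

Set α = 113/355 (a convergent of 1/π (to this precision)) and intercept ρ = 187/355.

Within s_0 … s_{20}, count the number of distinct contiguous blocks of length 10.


t_n = ⌊(n·113+187)/355⌋ for n = 0 … 21:
  n=0…9: ⌊187/355⌋=0 ⌊300/355⌋=0 ⌊413/355⌋=1 ⌊526/355⌋=1 ⌊639/355⌋=1 ⌊752/355⌋=2 ⌊865/355⌋=2 ⌊978/355⌋=2 ⌊1091/355⌋=3 ⌊1204/355⌋=3
  n=10…19: ⌊1317/355⌋=3 ⌊1430/355⌋=4 ⌊1543/355⌋=4 ⌊1656/355⌋=4 ⌊1769/355⌋=4 ⌊1882/355⌋=5 ⌊1995/355⌋=5 ⌊2108/355⌋=5 ⌊2221/355⌋=6 ⌊2334/355⌋=6
  n=20…21: ⌊2447/355⌋=6 ⌊2560/355⌋=7
s_n = t_(n+1) − t_n for n = 0 … 20 gives
prefix = 010010010010001001001
slide a length-10 window over [0..9] … [11..20] (12 windows); first occurrence of each distinct factor:
  [  0..  9] 0100100100
  [  1.. 10] 1001001001
  [  2.. 11] 0010010010
  [  4.. 13] 1001001000
  [  5.. 14] 0010010001
  [  6.. 15] 0100100010
  [  7.. 16] 1001000100
  [  8.. 17] 0010001001
  [  9.. 18] 0100010010
  [ 10.. 19] 1000100100
  [ 11.. 20] 0001001001
  (the other 1 window repeats one of these)
distinct factors: {0001001001, 0010001001, 0010010001, 0010010010, 0100010010, 0100100010, 0100100100, 1000100100, 1001000100, 1001001000, 1001001001}
count = 11  (Sturmian bound for length 10 is 11)

11


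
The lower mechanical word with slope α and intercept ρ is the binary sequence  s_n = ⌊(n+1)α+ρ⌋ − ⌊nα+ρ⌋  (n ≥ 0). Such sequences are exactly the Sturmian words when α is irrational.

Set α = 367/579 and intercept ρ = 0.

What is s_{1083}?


1

(n+1)α + ρ = (1084·367) / 579 = 397828/579
nα + ρ     = (1083·367) / 579 = 397461/579
⌊397828/579⌋ = 687,  ⌊397461/579⌋ = 686
s_{1083} = 687 − 686 = 1


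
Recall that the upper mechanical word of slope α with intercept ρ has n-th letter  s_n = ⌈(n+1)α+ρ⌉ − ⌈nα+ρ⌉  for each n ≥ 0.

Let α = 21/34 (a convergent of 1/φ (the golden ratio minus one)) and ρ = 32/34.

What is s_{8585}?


1

(n+1)α + ρ = (8586·21 + 32) / 34 = 180338/34
nα + ρ     = (8585·21 + 32) / 34 = 180317/34
⌈180338/34⌉ = 5305,  ⌈180317/34⌉ = 5304
s_{8585} = 5305 − 5304 = 1


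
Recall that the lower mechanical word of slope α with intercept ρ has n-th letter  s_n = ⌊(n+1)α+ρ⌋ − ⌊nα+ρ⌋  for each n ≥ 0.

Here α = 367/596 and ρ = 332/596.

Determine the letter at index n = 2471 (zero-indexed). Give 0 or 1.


(n+1)α + ρ = (2472·367 + 332) / 596 = 907556/596
nα + ρ     = (2471·367 + 332) / 596 = 907189/596
⌊907556/596⌋ = 1522,  ⌊907189/596⌋ = 1522
s_{2471} = 1522 − 1522 = 0

0


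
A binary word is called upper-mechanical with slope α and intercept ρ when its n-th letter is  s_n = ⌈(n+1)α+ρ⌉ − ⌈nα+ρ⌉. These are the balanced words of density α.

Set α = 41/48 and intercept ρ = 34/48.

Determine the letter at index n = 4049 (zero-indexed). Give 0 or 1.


1

(n+1)α + ρ = (4050·41 + 34) / 48 = 166084/48
nα + ρ     = (4049·41 + 34) / 48 = 166043/48
⌈166084/48⌉ = 3461,  ⌈166043/48⌉ = 3460
s_{4049} = 3461 − 3460 = 1


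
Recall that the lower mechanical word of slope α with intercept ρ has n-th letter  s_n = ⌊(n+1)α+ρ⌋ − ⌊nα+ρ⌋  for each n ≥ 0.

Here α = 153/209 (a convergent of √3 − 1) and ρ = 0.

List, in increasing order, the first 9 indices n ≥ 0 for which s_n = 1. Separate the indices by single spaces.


1 2 4 5 6 8 9 10 12

n=0: ⌊153/209⌋−⌊0/209⌋ = 0−0 = 0
n=1: ⌊306/209⌋−⌊153/209⌋ = 1−0 = 1  ← one
n=2: ⌊459/209⌋−⌊306/209⌋ = 2−1 = 1  ← one
n=3: ⌊612/209⌋−⌊459/209⌋ = 2−2 = 0
n=4: ⌊765/209⌋−⌊612/209⌋ = 3−2 = 1  ← one
n=5: ⌊918/209⌋−⌊765/209⌋ = 4−3 = 1  ← one
n=6: ⌊1071/209⌋−⌊918/209⌋ = 5−4 = 1  ← one
n=7: ⌊1224/209⌋−⌊1071/209⌋ = 5−5 = 0
n=8: ⌊1377/209⌋−⌊1224/209⌋ = 6−5 = 1  ← one
n=9: ⌊1530/209⌋−⌊1377/209⌋ = 7−6 = 1  ← one
n=10: ⌊1683/209⌋−⌊1530/209⌋ = 8−7 = 1  ← one
n=11: ⌊1836/209⌋−⌊1683/209⌋ = 8−8 = 0
n=12: ⌊1989/209⌋−⌊1836/209⌋ = 9−8 = 1  ← one
positions of the first 9 ones: 1 2 4 5 6 8 9 10 12


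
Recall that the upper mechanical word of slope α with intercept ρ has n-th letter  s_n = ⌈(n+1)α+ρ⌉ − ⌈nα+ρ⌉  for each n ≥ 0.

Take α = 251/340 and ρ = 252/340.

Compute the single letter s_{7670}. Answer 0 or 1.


(n+1)α + ρ = (7671·251 + 252) / 340 = 1925673/340
nα + ρ     = (7670·251 + 252) / 340 = 1925422/340
⌈1925673/340⌉ = 5664,  ⌈1925422/340⌉ = 5664
s_{7670} = 5664 − 5664 = 0

0


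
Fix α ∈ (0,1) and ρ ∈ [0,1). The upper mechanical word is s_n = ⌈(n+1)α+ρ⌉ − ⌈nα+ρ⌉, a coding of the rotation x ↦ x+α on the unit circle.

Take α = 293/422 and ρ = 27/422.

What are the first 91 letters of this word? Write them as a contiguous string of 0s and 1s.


0110110111011011011011101101101101110110110111011011011011101101101101110110110110111011011

n=0: ⌈(1·293+27)/422⌉ − ⌈(0·293+27)/422⌉ = ⌈320/422⌉ − ⌈27/422⌉ = 1 − 1 = 0
n=1: ⌈(2·293+27)/422⌉ − ⌈(1·293+27)/422⌉ = ⌈613/422⌉ − ⌈320/422⌉ = 2 − 1 = 1
n=2: ⌈(3·293+27)/422⌉ − ⌈(2·293+27)/422⌉ = ⌈906/422⌉ − ⌈613/422⌉ = 3 − 2 = 1
n=3: ⌈(4·293+27)/422⌉ − ⌈(3·293+27)/422⌉ = ⌈1199/422⌉ − ⌈906/422⌉ = 3 − 3 = 0
n=4: ⌈(5·293+27)/422⌉ − ⌈(4·293+27)/422⌉ = ⌈1492/422⌉ − ⌈1199/422⌉ = 4 − 3 = 1
n=5: ⌈(6·293+27)/422⌉ − ⌈(5·293+27)/422⌉ = ⌈1785/422⌉ − ⌈1492/422⌉ = 5 − 4 = 1
n=6: ⌈(7·293+27)/422⌉ − ⌈(6·293+27)/422⌉ = ⌈2078/422⌉ − ⌈1785/422⌉ = 5 − 5 = 0
n=7: ⌈(8·293+27)/422⌉ − ⌈(7·293+27)/422⌉ = ⌈2371/422⌉ − ⌈2078/422⌉ = 6 − 5 = 1
n=8: ⌈(9·293+27)/422⌉ − ⌈(8·293+27)/422⌉ = ⌈2664/422⌉ − ⌈2371/422⌉ = 7 − 6 = 1
n=9: ⌈(10·293+27)/422⌉ − ⌈(9·293+27)/422⌉ = ⌈2957/422⌉ − ⌈2664/422⌉ = 8 − 7 = 1
n=10: ⌈(11·293+27)/422⌉ − ⌈(10·293+27)/422⌉ = ⌈3250/422⌉ − ⌈2957/422⌉ = 8 − 8 = 0
n=11: ⌈(12·293+27)/422⌉ − ⌈(11·293+27)/422⌉ = ⌈3543/422⌉ − ⌈3250/422⌉ = 9 − 8 = 1
n=12: ⌈(13·293+27)/422⌉ − ⌈(12·293+27)/422⌉ = ⌈3836/422⌉ − ⌈3543/422⌉ = 10 − 9 = 1
n=13: ⌈(14·293+27)/422⌉ − ⌈(13·293+27)/422⌉ = ⌈4129/422⌉ − ⌈3836/422⌉ = 10 − 10 = 0
n=14: ⌈(15·293+27)/422⌉ − ⌈(14·293+27)/422⌉ = ⌈4422/422⌉ − ⌈4129/422⌉ = 11 − 10 = 1
n=15: ⌈(16·293+27)/422⌉ − ⌈(15·293+27)/422⌉ = ⌈4715/422⌉ − ⌈4422/422⌉ = 12 − 11 = 1
n=16: ⌈(17·293+27)/422⌉ − ⌈(16·293+27)/422⌉ = ⌈5008/422⌉ − ⌈4715/422⌉ = 12 − 12 = 0
n=17: ⌈(18·293+27)/422⌉ − ⌈(17·293+27)/422⌉ = ⌈5301/422⌉ − ⌈5008/422⌉ = 13 − 12 = 1
n=18: ⌈(19·293+27)/422⌉ − ⌈(18·293+27)/422⌉ = ⌈5594/422⌉ − ⌈5301/422⌉ = 14 − 13 = 1
n=19: ⌈(20·293+27)/422⌉ − ⌈(19·293+27)/422⌉ = ⌈5887/422⌉ − ⌈5594/422⌉ = 14 − 14 = 0
n=20: ⌈(21·293+27)/422⌉ − ⌈(20·293+27)/422⌉ = ⌈6180/422⌉ − ⌈5887/422⌉ = 15 − 14 = 1
n=21: ⌈(22·293+27)/422⌉ − ⌈(21·293+27)/422⌉ = ⌈6473/422⌉ − ⌈6180/422⌉ = 16 − 15 = 1
n=22: ⌈(23·293+27)/422⌉ − ⌈(22·293+27)/422⌉ = ⌈6766/422⌉ − ⌈6473/422⌉ = 17 − 16 = 1
n=23: ⌈(24·293+27)/422⌉ − ⌈(23·293+27)/422⌉ = ⌈7059/422⌉ − ⌈6766/422⌉ = 17 − 17 = 0
n=24: ⌈(25·293+27)/422⌉ − ⌈(24·293+27)/422⌉ = ⌈7352/422⌉ − ⌈7059/422⌉ = 18 − 17 = 1
n=25: ⌈(26·293+27)/422⌉ − ⌈(25·293+27)/422⌉ = ⌈7645/422⌉ − ⌈7352/422⌉ = 19 − 18 = 1
n=26: ⌈(27·293+27)/422⌉ − ⌈(26·293+27)/422⌉ = ⌈7938/422⌉ − ⌈7645/422⌉ = 19 − 19 = 0
n=27: ⌈(28·293+27)/422⌉ − ⌈(27·293+27)/422⌉ = ⌈8231/422⌉ − ⌈7938/422⌉ = 20 − 19 = 1
n=28: ⌈(29·293+27)/422⌉ − ⌈(28·293+27)/422⌉ = ⌈8524/422⌉ − ⌈8231/422⌉ = 21 − 20 = 1
n=29: ⌈(30·293+27)/422⌉ − ⌈(29·293+27)/422⌉ = ⌈8817/422⌉ − ⌈8524/422⌉ = 21 − 21 = 0
n=30: ⌈(31·293+27)/422⌉ − ⌈(30·293+27)/422⌉ = ⌈9110/422⌉ − ⌈8817/422⌉ = 22 − 21 = 1
n=31: ⌈(32·293+27)/422⌉ − ⌈(31·293+27)/422⌉ = ⌈9403/422⌉ − ⌈9110/422⌉ = 23 − 22 = 1
n=32: ⌈(33·293+27)/422⌉ − ⌈(32·293+27)/422⌉ = ⌈9696/422⌉ − ⌈9403/422⌉ = 23 − 23 = 0
n=33: ⌈(34·293+27)/422⌉ − ⌈(33·293+27)/422⌉ = ⌈9989/422⌉ − ⌈9696/422⌉ = 24 − 23 = 1
n=34: ⌈(35·293+27)/422⌉ − ⌈(34·293+27)/422⌉ = ⌈10282/422⌉ − ⌈9989/422⌉ = 25 − 24 = 1
n=35: ⌈(36·293+27)/422⌉ − ⌈(35·293+27)/422⌉ = ⌈10575/422⌉ − ⌈10282/422⌉ = 26 − 25 = 1
n=36: ⌈(37·293+27)/422⌉ − ⌈(36·293+27)/422⌉ = ⌈10868/422⌉ − ⌈10575/422⌉ = 26 − 26 = 0
n=37: ⌈(38·293+27)/422⌉ − ⌈(37·293+27)/422⌉ = ⌈11161/422⌉ − ⌈10868/422⌉ = 27 − 26 = 1
n=38: ⌈(39·293+27)/422⌉ − ⌈(38·293+27)/422⌉ = ⌈11454/422⌉ − ⌈11161/422⌉ = 28 − 27 = 1
n=39: ⌈(40·293+27)/422⌉ − ⌈(39·293+27)/422⌉ = ⌈11747/422⌉ − ⌈11454/422⌉ = 28 − 28 = 0
n=40: ⌈(41·293+27)/422⌉ − ⌈(40·293+27)/422⌉ = ⌈12040/422⌉ − ⌈11747/422⌉ = 29 − 28 = 1
n=41: ⌈(42·293+27)/422⌉ − ⌈(41·293+27)/422⌉ = ⌈12333/422⌉ − ⌈12040/422⌉ = 30 − 29 = 1
n=42: ⌈(43·293+27)/422⌉ − ⌈(42·293+27)/422⌉ = ⌈12626/422⌉ − ⌈12333/422⌉ = 30 − 30 = 0
n=43: ⌈(44·293+27)/422⌉ − ⌈(43·293+27)/422⌉ = ⌈12919/422⌉ − ⌈12626/422⌉ = 31 − 30 = 1
n=44: ⌈(45·293+27)/422⌉ − ⌈(44·293+27)/422⌉ = ⌈13212/422⌉ − ⌈12919/422⌉ = 32 − 31 = 1
n=45: ⌈(46·293+27)/422⌉ − ⌈(45·293+27)/422⌉ = ⌈13505/422⌉ − ⌈13212/422⌉ = 33 − 32 = 1
n=46: ⌈(47·293+27)/422⌉ − ⌈(46·293+27)/422⌉ = ⌈13798/422⌉ − ⌈13505/422⌉ = 33 − 33 = 0
n=47: ⌈(48·293+27)/422⌉ − ⌈(47·293+27)/422⌉ = ⌈14091/422⌉ − ⌈13798/422⌉ = 34 − 33 = 1
n=48: ⌈(49·293+27)/422⌉ − ⌈(48·293+27)/422⌉ = ⌈14384/422⌉ − ⌈14091/422⌉ = 35 − 34 = 1
n=49: ⌈(50·293+27)/422⌉ − ⌈(49·293+27)/422⌉ = ⌈14677/422⌉ − ⌈14384/422⌉ = 35 − 35 = 0
n=50: ⌈(51·293+27)/422⌉ − ⌈(50·293+27)/422⌉ = ⌈14970/422⌉ − ⌈14677/422⌉ = 36 − 35 = 1
n=51: ⌈(52·293+27)/422⌉ − ⌈(51·293+27)/422⌉ = ⌈15263/422⌉ − ⌈14970/422⌉ = 37 − 36 = 1
n=52: ⌈(53·293+27)/422⌉ − ⌈(52·293+27)/422⌉ = ⌈15556/422⌉ − ⌈15263/422⌉ = 37 − 37 = 0
n=53: ⌈(54·293+27)/422⌉ − ⌈(53·293+27)/422⌉ = ⌈15849/422⌉ − ⌈15556/422⌉ = 38 − 37 = 1
n=54: ⌈(55·293+27)/422⌉ − ⌈(54·293+27)/422⌉ = ⌈16142/422⌉ − ⌈15849/422⌉ = 39 − 38 = 1
n=55: ⌈(56·293+27)/422⌉ − ⌈(55·293+27)/422⌉ = ⌈16435/422⌉ − ⌈16142/422⌉ = 39 − 39 = 0
n=56: ⌈(57·293+27)/422⌉ − ⌈(56·293+27)/422⌉ = ⌈16728/422⌉ − ⌈16435/422⌉ = 40 − 39 = 1
n=57: ⌈(58·293+27)/422⌉ − ⌈(57·293+27)/422⌉ = ⌈17021/422⌉ − ⌈16728/422⌉ = 41 − 40 = 1
n=58: ⌈(59·293+27)/422⌉ − ⌈(58·293+27)/422⌉ = ⌈17314/422⌉ − ⌈17021/422⌉ = 42 − 41 = 1
n=59: ⌈(60·293+27)/422⌉ − ⌈(59·293+27)/422⌉ = ⌈17607/422⌉ − ⌈17314/422⌉ = 42 − 42 = 0
n=60: ⌈(61·293+27)/422⌉ − ⌈(60·293+27)/422⌉ = ⌈17900/422⌉ − ⌈17607/422⌉ = 43 − 42 = 1
n=61: ⌈(62·293+27)/422⌉ − ⌈(61·293+27)/422⌉ = ⌈18193/422⌉ − ⌈17900/422⌉ = 44 − 43 = 1
n=62: ⌈(63·293+27)/422⌉ − ⌈(62·293+27)/422⌉ = ⌈18486/422⌉ − ⌈18193/422⌉ = 44 − 44 = 0
n=63: ⌈(64·293+27)/422⌉ − ⌈(63·293+27)/422⌉ = ⌈18779/422⌉ − ⌈18486/422⌉ = 45 − 44 = 1
n=64: ⌈(65·293+27)/422⌉ − ⌈(64·293+27)/422⌉ = ⌈19072/422⌉ − ⌈18779/422⌉ = 46 − 45 = 1
n=65: ⌈(66·293+27)/422⌉ − ⌈(65·293+27)/422⌉ = ⌈19365/422⌉ − ⌈19072/422⌉ = 46 − 46 = 0
n=66: ⌈(67·293+27)/422⌉ − ⌈(66·293+27)/422⌉ = ⌈19658/422⌉ − ⌈19365/422⌉ = 47 − 46 = 1
n=67: ⌈(68·293+27)/422⌉ − ⌈(67·293+27)/422⌉ = ⌈19951/422⌉ − ⌈19658/422⌉ = 48 − 47 = 1
n=68: ⌈(69·293+27)/422⌉ − ⌈(68·293+27)/422⌉ = ⌈20244/422⌉ − ⌈19951/422⌉ = 48 − 48 = 0
n=69: ⌈(70·293+27)/422⌉ − ⌈(69·293+27)/422⌉ = ⌈20537/422⌉ − ⌈20244/422⌉ = 49 − 48 = 1
n=70: ⌈(71·293+27)/422⌉ − ⌈(70·293+27)/422⌉ = ⌈20830/422⌉ − ⌈20537/422⌉ = 50 − 49 = 1
n=71: ⌈(72·293+27)/422⌉ − ⌈(71·293+27)/422⌉ = ⌈21123/422⌉ − ⌈20830/422⌉ = 51 − 50 = 1
n=72: ⌈(73·293+27)/422⌉ − ⌈(72·293+27)/422⌉ = ⌈21416/422⌉ − ⌈21123/422⌉ = 51 − 51 = 0
n=73: ⌈(74·293+27)/422⌉ − ⌈(73·293+27)/422⌉ = ⌈21709/422⌉ − ⌈21416/422⌉ = 52 − 51 = 1
n=74: ⌈(75·293+27)/422⌉ − ⌈(74·293+27)/422⌉ = ⌈22002/422⌉ − ⌈21709/422⌉ = 53 − 52 = 1
n=75: ⌈(76·293+27)/422⌉ − ⌈(75·293+27)/422⌉ = ⌈22295/422⌉ − ⌈22002/422⌉ = 53 − 53 = 0
n=76: ⌈(77·293+27)/422⌉ − ⌈(76·293+27)/422⌉ = ⌈22588/422⌉ − ⌈22295/422⌉ = 54 − 53 = 1
n=77: ⌈(78·293+27)/422⌉ − ⌈(77·293+27)/422⌉ = ⌈22881/422⌉ − ⌈22588/422⌉ = 55 − 54 = 1
n=78: ⌈(79·293+27)/422⌉ − ⌈(78·293+27)/422⌉ = ⌈23174/422⌉ − ⌈22881/422⌉ = 55 − 55 = 0
n=79: ⌈(80·293+27)/422⌉ − ⌈(79·293+27)/422⌉ = ⌈23467/422⌉ − ⌈23174/422⌉ = 56 − 55 = 1
n=80: ⌈(81·293+27)/422⌉ − ⌈(80·293+27)/422⌉ = ⌈23760/422⌉ − ⌈23467/422⌉ = 57 − 56 = 1
n=81: ⌈(82·293+27)/422⌉ − ⌈(81·293+27)/422⌉ = ⌈24053/422⌉ − ⌈23760/422⌉ = 57 − 57 = 0
n=82: ⌈(83·293+27)/422⌉ − ⌈(82·293+27)/422⌉ = ⌈24346/422⌉ − ⌈24053/422⌉ = 58 − 57 = 1
n=83: ⌈(84·293+27)/422⌉ − ⌈(83·293+27)/422⌉ = ⌈24639/422⌉ − ⌈24346/422⌉ = 59 − 58 = 1
n=84: ⌈(85·293+27)/422⌉ − ⌈(84·293+27)/422⌉ = ⌈24932/422⌉ − ⌈24639/422⌉ = 60 − 59 = 1
n=85: ⌈(86·293+27)/422⌉ − ⌈(85·293+27)/422⌉ = ⌈25225/422⌉ − ⌈24932/422⌉ = 60 − 60 = 0
n=86: ⌈(87·293+27)/422⌉ − ⌈(86·293+27)/422⌉ = ⌈25518/422⌉ − ⌈25225/422⌉ = 61 − 60 = 1
n=87: ⌈(88·293+27)/422⌉ − ⌈(87·293+27)/422⌉ = ⌈25811/422⌉ − ⌈25518/422⌉ = 62 − 61 = 1
n=88: ⌈(89·293+27)/422⌉ − ⌈(88·293+27)/422⌉ = ⌈26104/422⌉ − ⌈25811/422⌉ = 62 − 62 = 0
n=89: ⌈(90·293+27)/422⌉ − ⌈(89·293+27)/422⌉ = ⌈26397/422⌉ − ⌈26104/422⌉ = 63 − 62 = 1
n=90: ⌈(91·293+27)/422⌉ − ⌈(90·293+27)/422⌉ = ⌈26690/422⌉ − ⌈26397/422⌉ = 64 − 63 = 1


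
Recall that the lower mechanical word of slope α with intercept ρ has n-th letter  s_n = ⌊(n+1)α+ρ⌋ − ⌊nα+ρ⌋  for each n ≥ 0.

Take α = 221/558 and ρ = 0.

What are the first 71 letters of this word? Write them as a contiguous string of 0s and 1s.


n=0: ⌊(1·221)/558⌋ − ⌊(0·221)/558⌋ = ⌊221/558⌋ − ⌊0/558⌋ = 0 − 0 = 0
n=1: ⌊(2·221)/558⌋ − ⌊(1·221)/558⌋ = ⌊442/558⌋ − ⌊221/558⌋ = 0 − 0 = 0
n=2: ⌊(3·221)/558⌋ − ⌊(2·221)/558⌋ = ⌊663/558⌋ − ⌊442/558⌋ = 1 − 0 = 1
n=3: ⌊(4·221)/558⌋ − ⌊(3·221)/558⌋ = ⌊884/558⌋ − ⌊663/558⌋ = 1 − 1 = 0
n=4: ⌊(5·221)/558⌋ − ⌊(4·221)/558⌋ = ⌊1105/558⌋ − ⌊884/558⌋ = 1 − 1 = 0
n=5: ⌊(6·221)/558⌋ − ⌊(5·221)/558⌋ = ⌊1326/558⌋ − ⌊1105/558⌋ = 2 − 1 = 1
n=6: ⌊(7·221)/558⌋ − ⌊(6·221)/558⌋ = ⌊1547/558⌋ − ⌊1326/558⌋ = 2 − 2 = 0
n=7: ⌊(8·221)/558⌋ − ⌊(7·221)/558⌋ = ⌊1768/558⌋ − ⌊1547/558⌋ = 3 − 2 = 1
n=8: ⌊(9·221)/558⌋ − ⌊(8·221)/558⌋ = ⌊1989/558⌋ − ⌊1768/558⌋ = 3 − 3 = 0
n=9: ⌊(10·221)/558⌋ − ⌊(9·221)/558⌋ = ⌊2210/558⌋ − ⌊1989/558⌋ = 3 − 3 = 0
n=10: ⌊(11·221)/558⌋ − ⌊(10·221)/558⌋ = ⌊2431/558⌋ − ⌊2210/558⌋ = 4 − 3 = 1
n=11: ⌊(12·221)/558⌋ − ⌊(11·221)/558⌋ = ⌊2652/558⌋ − ⌊2431/558⌋ = 4 − 4 = 0
n=12: ⌊(13·221)/558⌋ − ⌊(12·221)/558⌋ = ⌊2873/558⌋ − ⌊2652/558⌋ = 5 − 4 = 1
n=13: ⌊(14·221)/558⌋ − ⌊(13·221)/558⌋ = ⌊3094/558⌋ − ⌊2873/558⌋ = 5 − 5 = 0
n=14: ⌊(15·221)/558⌋ − ⌊(14·221)/558⌋ = ⌊3315/558⌋ − ⌊3094/558⌋ = 5 − 5 = 0
n=15: ⌊(16·221)/558⌋ − ⌊(15·221)/558⌋ = ⌊3536/558⌋ − ⌊3315/558⌋ = 6 − 5 = 1
n=16: ⌊(17·221)/558⌋ − ⌊(16·221)/558⌋ = ⌊3757/558⌋ − ⌊3536/558⌋ = 6 − 6 = 0
n=17: ⌊(18·221)/558⌋ − ⌊(17·221)/558⌋ = ⌊3978/558⌋ − ⌊3757/558⌋ = 7 − 6 = 1
n=18: ⌊(19·221)/558⌋ − ⌊(18·221)/558⌋ = ⌊4199/558⌋ − ⌊3978/558⌋ = 7 − 7 = 0
n=19: ⌊(20·221)/558⌋ − ⌊(19·221)/558⌋ = ⌊4420/558⌋ − ⌊4199/558⌋ = 7 − 7 = 0
n=20: ⌊(21·221)/558⌋ − ⌊(20·221)/558⌋ = ⌊4641/558⌋ − ⌊4420/558⌋ = 8 − 7 = 1
n=21: ⌊(22·221)/558⌋ − ⌊(21·221)/558⌋ = ⌊4862/558⌋ − ⌊4641/558⌋ = 8 − 8 = 0
n=22: ⌊(23·221)/558⌋ − ⌊(22·221)/558⌋ = ⌊5083/558⌋ − ⌊4862/558⌋ = 9 − 8 = 1
n=23: ⌊(24·221)/558⌋ − ⌊(23·221)/558⌋ = ⌊5304/558⌋ − ⌊5083/558⌋ = 9 − 9 = 0
n=24: ⌊(25·221)/558⌋ − ⌊(24·221)/558⌋ = ⌊5525/558⌋ − ⌊5304/558⌋ = 9 − 9 = 0
n=25: ⌊(26·221)/558⌋ − ⌊(25·221)/558⌋ = ⌊5746/558⌋ − ⌊5525/558⌋ = 10 − 9 = 1
n=26: ⌊(27·221)/558⌋ − ⌊(26·221)/558⌋ = ⌊5967/558⌋ − ⌊5746/558⌋ = 10 − 10 = 0
n=27: ⌊(28·221)/558⌋ − ⌊(27·221)/558⌋ = ⌊6188/558⌋ − ⌊5967/558⌋ = 11 − 10 = 1
n=28: ⌊(29·221)/558⌋ − ⌊(28·221)/558⌋ = ⌊6409/558⌋ − ⌊6188/558⌋ = 11 − 11 = 0
n=29: ⌊(30·221)/558⌋ − ⌊(29·221)/558⌋ = ⌊6630/558⌋ − ⌊6409/558⌋ = 11 − 11 = 0
n=30: ⌊(31·221)/558⌋ − ⌊(30·221)/558⌋ = ⌊6851/558⌋ − ⌊6630/558⌋ = 12 − 11 = 1
n=31: ⌊(32·221)/558⌋ − ⌊(31·221)/558⌋ = ⌊7072/558⌋ − ⌊6851/558⌋ = 12 − 12 = 0
n=32: ⌊(33·221)/558⌋ − ⌊(32·221)/558⌋ = ⌊7293/558⌋ − ⌊7072/558⌋ = 13 − 12 = 1
n=33: ⌊(34·221)/558⌋ − ⌊(33·221)/558⌋ = ⌊7514/558⌋ − ⌊7293/558⌋ = 13 − 13 = 0
n=34: ⌊(35·221)/558⌋ − ⌊(34·221)/558⌋ = ⌊7735/558⌋ − ⌊7514/558⌋ = 13 − 13 = 0
n=35: ⌊(36·221)/558⌋ − ⌊(35·221)/558⌋ = ⌊7956/558⌋ − ⌊7735/558⌋ = 14 − 13 = 1
n=36: ⌊(37·221)/558⌋ − ⌊(36·221)/558⌋ = ⌊8177/558⌋ − ⌊7956/558⌋ = 14 − 14 = 0
n=37: ⌊(38·221)/558⌋ − ⌊(37·221)/558⌋ = ⌊8398/558⌋ − ⌊8177/558⌋ = 15 − 14 = 1
n=38: ⌊(39·221)/558⌋ − ⌊(38·221)/558⌋ = ⌊8619/558⌋ − ⌊8398/558⌋ = 15 − 15 = 0
n=39: ⌊(40·221)/558⌋ − ⌊(39·221)/558⌋ = ⌊8840/558⌋ − ⌊8619/558⌋ = 15 − 15 = 0
n=40: ⌊(41·221)/558⌋ − ⌊(40·221)/558⌋ = ⌊9061/558⌋ − ⌊8840/558⌋ = 16 − 15 = 1
n=41: ⌊(42·221)/558⌋ − ⌊(41·221)/558⌋ = ⌊9282/558⌋ − ⌊9061/558⌋ = 16 − 16 = 0
n=42: ⌊(43·221)/558⌋ − ⌊(42·221)/558⌋ = ⌊9503/558⌋ − ⌊9282/558⌋ = 17 − 16 = 1
n=43: ⌊(44·221)/558⌋ − ⌊(43·221)/558⌋ = ⌊9724/558⌋ − ⌊9503/558⌋ = 17 − 17 = 0
n=44: ⌊(45·221)/558⌋ − ⌊(44·221)/558⌋ = ⌊9945/558⌋ − ⌊9724/558⌋ = 17 − 17 = 0
n=45: ⌊(46·221)/558⌋ − ⌊(45·221)/558⌋ = ⌊10166/558⌋ − ⌊9945/558⌋ = 18 − 17 = 1
n=46: ⌊(47·221)/558⌋ − ⌊(46·221)/558⌋ = ⌊10387/558⌋ − ⌊10166/558⌋ = 18 − 18 = 0
n=47: ⌊(48·221)/558⌋ − ⌊(47·221)/558⌋ = ⌊10608/558⌋ − ⌊10387/558⌋ = 19 − 18 = 1
n=48: ⌊(49·221)/558⌋ − ⌊(48·221)/558⌋ = ⌊10829/558⌋ − ⌊10608/558⌋ = 19 − 19 = 0
n=49: ⌊(50·221)/558⌋ − ⌊(49·221)/558⌋ = ⌊11050/558⌋ − ⌊10829/558⌋ = 19 − 19 = 0
n=50: ⌊(51·221)/558⌋ − ⌊(50·221)/558⌋ = ⌊11271/558⌋ − ⌊11050/558⌋ = 20 − 19 = 1
n=51: ⌊(52·221)/558⌋ − ⌊(51·221)/558⌋ = ⌊11492/558⌋ − ⌊11271/558⌋ = 20 − 20 = 0
n=52: ⌊(53·221)/558⌋ − ⌊(52·221)/558⌋ = ⌊11713/558⌋ − ⌊11492/558⌋ = 20 − 20 = 0
n=53: ⌊(54·221)/558⌋ − ⌊(53·221)/558⌋ = ⌊11934/558⌋ − ⌊11713/558⌋ = 21 − 20 = 1
n=54: ⌊(55·221)/558⌋ − ⌊(54·221)/558⌋ = ⌊12155/558⌋ − ⌊11934/558⌋ = 21 − 21 = 0
n=55: ⌊(56·221)/558⌋ − ⌊(55·221)/558⌋ = ⌊12376/558⌋ − ⌊12155/558⌋ = 22 − 21 = 1
n=56: ⌊(57·221)/558⌋ − ⌊(56·221)/558⌋ = ⌊12597/558⌋ − ⌊12376/558⌋ = 22 − 22 = 0
n=57: ⌊(58·221)/558⌋ − ⌊(57·221)/558⌋ = ⌊12818/558⌋ − ⌊12597/558⌋ = 22 − 22 = 0
n=58: ⌊(59·221)/558⌋ − ⌊(58·221)/558⌋ = ⌊13039/558⌋ − ⌊12818/558⌋ = 23 − 22 = 1
n=59: ⌊(60·221)/558⌋ − ⌊(59·221)/558⌋ = ⌊13260/558⌋ − ⌊13039/558⌋ = 23 − 23 = 0
n=60: ⌊(61·221)/558⌋ − ⌊(60·221)/558⌋ = ⌊13481/558⌋ − ⌊13260/558⌋ = 24 − 23 = 1
n=61: ⌊(62·221)/558⌋ − ⌊(61·221)/558⌋ = ⌊13702/558⌋ − ⌊13481/558⌋ = 24 − 24 = 0
n=62: ⌊(63·221)/558⌋ − ⌊(62·221)/558⌋ = ⌊13923/558⌋ − ⌊13702/558⌋ = 24 − 24 = 0
n=63: ⌊(64·221)/558⌋ − ⌊(63·221)/558⌋ = ⌊14144/558⌋ − ⌊13923/558⌋ = 25 − 24 = 1
n=64: ⌊(65·221)/558⌋ − ⌊(64·221)/558⌋ = ⌊14365/558⌋ − ⌊14144/558⌋ = 25 − 25 = 0
n=65: ⌊(66·221)/558⌋ − ⌊(65·221)/558⌋ = ⌊14586/558⌋ − ⌊14365/558⌋ = 26 − 25 = 1
n=66: ⌊(67·221)/558⌋ − ⌊(66·221)/558⌋ = ⌊14807/558⌋ − ⌊14586/558⌋ = 26 − 26 = 0
n=67: ⌊(68·221)/558⌋ − ⌊(67·221)/558⌋ = ⌊15028/558⌋ − ⌊14807/558⌋ = 26 − 26 = 0
n=68: ⌊(69·221)/558⌋ − ⌊(68·221)/558⌋ = ⌊15249/558⌋ − ⌊15028/558⌋ = 27 − 26 = 1
n=69: ⌊(70·221)/558⌋ − ⌊(69·221)/558⌋ = ⌊15470/558⌋ − ⌊15249/558⌋ = 27 − 27 = 0
n=70: ⌊(71·221)/558⌋ − ⌊(70·221)/558⌋ = ⌊15691/558⌋ − ⌊15470/558⌋ = 28 − 27 = 1

00100101001010010100101001010010100101001010010100100101001010010100101


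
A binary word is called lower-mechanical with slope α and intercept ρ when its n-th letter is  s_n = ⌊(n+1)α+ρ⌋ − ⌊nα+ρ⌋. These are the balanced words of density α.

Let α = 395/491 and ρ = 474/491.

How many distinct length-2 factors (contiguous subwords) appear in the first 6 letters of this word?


3

t_n = ⌊(n·395+474)/491⌋ for n = 0 … 6:
  n=0…6: ⌊474/491⌋=0 ⌊869/491⌋=1 ⌊1264/491⌋=2 ⌊1659/491⌋=3 ⌊2054/491⌋=4 ⌊2449/491⌋=4 ⌊2844/491⌋=5
s_n = t_(n+1) − t_n for n = 0 … 5 gives
prefix = 111101
slide a length-2 window over [0..1] … [4..5] (5 windows); first occurrence of each distinct factor:
  [  0..  1] 11
  [  3..  4] 10
  [  4..  5] 01
  (the other 2 windows repeat one of these)
distinct factors: {01, 10, 11}
count = 3  (Sturmian bound for length 2 is 3)


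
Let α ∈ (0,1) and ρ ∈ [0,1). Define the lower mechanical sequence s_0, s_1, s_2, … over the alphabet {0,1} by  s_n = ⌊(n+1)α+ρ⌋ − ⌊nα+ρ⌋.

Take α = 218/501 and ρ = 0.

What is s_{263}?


(n+1)α + ρ = (264·218) / 501 = 57552/501
nα + ρ     = (263·218) / 501 = 57334/501
⌊57552/501⌋ = 114,  ⌊57334/501⌋ = 114
s_{263} = 114 − 114 = 0

0


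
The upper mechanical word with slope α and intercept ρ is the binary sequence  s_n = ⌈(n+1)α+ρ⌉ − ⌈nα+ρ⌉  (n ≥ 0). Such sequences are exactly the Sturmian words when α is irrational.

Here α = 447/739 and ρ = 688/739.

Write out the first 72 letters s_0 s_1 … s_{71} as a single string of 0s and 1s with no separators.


n=0: ⌈(1·447+688)/739⌉ − ⌈(0·447+688)/739⌉ = ⌈1135/739⌉ − ⌈688/739⌉ = 2 − 1 = 1
n=1: ⌈(2·447+688)/739⌉ − ⌈(1·447+688)/739⌉ = ⌈1582/739⌉ − ⌈1135/739⌉ = 3 − 2 = 1
n=2: ⌈(3·447+688)/739⌉ − ⌈(2·447+688)/739⌉ = ⌈2029/739⌉ − ⌈1582/739⌉ = 3 − 3 = 0
n=3: ⌈(4·447+688)/739⌉ − ⌈(3·447+688)/739⌉ = ⌈2476/739⌉ − ⌈2029/739⌉ = 4 − 3 = 1
n=4: ⌈(5·447+688)/739⌉ − ⌈(4·447+688)/739⌉ = ⌈2923/739⌉ − ⌈2476/739⌉ = 4 − 4 = 0
n=5: ⌈(6·447+688)/739⌉ − ⌈(5·447+688)/739⌉ = ⌈3370/739⌉ − ⌈2923/739⌉ = 5 − 4 = 1
n=6: ⌈(7·447+688)/739⌉ − ⌈(6·447+688)/739⌉ = ⌈3817/739⌉ − ⌈3370/739⌉ = 6 − 5 = 1
n=7: ⌈(8·447+688)/739⌉ − ⌈(7·447+688)/739⌉ = ⌈4264/739⌉ − ⌈3817/739⌉ = 6 − 6 = 0
n=8: ⌈(9·447+688)/739⌉ − ⌈(8·447+688)/739⌉ = ⌈4711/739⌉ − ⌈4264/739⌉ = 7 − 6 = 1
n=9: ⌈(10·447+688)/739⌉ − ⌈(9·447+688)/739⌉ = ⌈5158/739⌉ − ⌈4711/739⌉ = 7 − 7 = 0
n=10: ⌈(11·447+688)/739⌉ − ⌈(10·447+688)/739⌉ = ⌈5605/739⌉ − ⌈5158/739⌉ = 8 − 7 = 1
n=11: ⌈(12·447+688)/739⌉ − ⌈(11·447+688)/739⌉ = ⌈6052/739⌉ − ⌈5605/739⌉ = 9 − 8 = 1
n=12: ⌈(13·447+688)/739⌉ − ⌈(12·447+688)/739⌉ = ⌈6499/739⌉ − ⌈6052/739⌉ = 9 − 9 = 0
n=13: ⌈(14·447+688)/739⌉ − ⌈(13·447+688)/739⌉ = ⌈6946/739⌉ − ⌈6499/739⌉ = 10 − 9 = 1
n=14: ⌈(15·447+688)/739⌉ − ⌈(14·447+688)/739⌉ = ⌈7393/739⌉ − ⌈6946/739⌉ = 11 − 10 = 1
n=15: ⌈(16·447+688)/739⌉ − ⌈(15·447+688)/739⌉ = ⌈7840/739⌉ − ⌈7393/739⌉ = 11 − 11 = 0
n=16: ⌈(17·447+688)/739⌉ − ⌈(16·447+688)/739⌉ = ⌈8287/739⌉ − ⌈7840/739⌉ = 12 − 11 = 1
n=17: ⌈(18·447+688)/739⌉ − ⌈(17·447+688)/739⌉ = ⌈8734/739⌉ − ⌈8287/739⌉ = 12 − 12 = 0
n=18: ⌈(19·447+688)/739⌉ − ⌈(18·447+688)/739⌉ = ⌈9181/739⌉ − ⌈8734/739⌉ = 13 − 12 = 1
n=19: ⌈(20·447+688)/739⌉ − ⌈(19·447+688)/739⌉ = ⌈9628/739⌉ − ⌈9181/739⌉ = 14 − 13 = 1
n=20: ⌈(21·447+688)/739⌉ − ⌈(20·447+688)/739⌉ = ⌈10075/739⌉ − ⌈9628/739⌉ = 14 − 14 = 0
n=21: ⌈(22·447+688)/739⌉ − ⌈(21·447+688)/739⌉ = ⌈10522/739⌉ − ⌈10075/739⌉ = 15 − 14 = 1
n=22: ⌈(23·447+688)/739⌉ − ⌈(22·447+688)/739⌉ = ⌈10969/739⌉ − ⌈10522/739⌉ = 15 − 15 = 0
n=23: ⌈(24·447+688)/739⌉ − ⌈(23·447+688)/739⌉ = ⌈11416/739⌉ − ⌈10969/739⌉ = 16 − 15 = 1
n=24: ⌈(25·447+688)/739⌉ − ⌈(24·447+688)/739⌉ = ⌈11863/739⌉ − ⌈11416/739⌉ = 17 − 16 = 1
n=25: ⌈(26·447+688)/739⌉ − ⌈(25·447+688)/739⌉ = ⌈12310/739⌉ − ⌈11863/739⌉ = 17 − 17 = 0
n=26: ⌈(27·447+688)/739⌉ − ⌈(26·447+688)/739⌉ = ⌈12757/739⌉ − ⌈12310/739⌉ = 18 − 17 = 1
n=27: ⌈(28·447+688)/739⌉ − ⌈(27·447+688)/739⌉ = ⌈13204/739⌉ − ⌈12757/739⌉ = 18 − 18 = 0
n=28: ⌈(29·447+688)/739⌉ − ⌈(28·447+688)/739⌉ = ⌈13651/739⌉ − ⌈13204/739⌉ = 19 − 18 = 1
n=29: ⌈(30·447+688)/739⌉ − ⌈(29·447+688)/739⌉ = ⌈14098/739⌉ − ⌈13651/739⌉ = 20 − 19 = 1
n=30: ⌈(31·447+688)/739⌉ − ⌈(30·447+688)/739⌉ = ⌈14545/739⌉ − ⌈14098/739⌉ = 20 − 20 = 0
n=31: ⌈(32·447+688)/739⌉ − ⌈(31·447+688)/739⌉ = ⌈14992/739⌉ − ⌈14545/739⌉ = 21 − 20 = 1
n=32: ⌈(33·447+688)/739⌉ − ⌈(32·447+688)/739⌉ = ⌈15439/739⌉ − ⌈14992/739⌉ = 21 − 21 = 0
n=33: ⌈(34·447+688)/739⌉ − ⌈(33·447+688)/739⌉ = ⌈15886/739⌉ − ⌈15439/739⌉ = 22 − 21 = 1
n=34: ⌈(35·447+688)/739⌉ − ⌈(34·447+688)/739⌉ = ⌈16333/739⌉ − ⌈15886/739⌉ = 23 − 22 = 1
n=35: ⌈(36·447+688)/739⌉ − ⌈(35·447+688)/739⌉ = ⌈16780/739⌉ − ⌈16333/739⌉ = 23 − 23 = 0
n=36: ⌈(37·447+688)/739⌉ − ⌈(36·447+688)/739⌉ = ⌈17227/739⌉ − ⌈16780/739⌉ = 24 − 23 = 1
n=37: ⌈(38·447+688)/739⌉ − ⌈(37·447+688)/739⌉ = ⌈17674/739⌉ − ⌈17227/739⌉ = 24 − 24 = 0
n=38: ⌈(39·447+688)/739⌉ − ⌈(38·447+688)/739⌉ = ⌈18121/739⌉ − ⌈17674/739⌉ = 25 − 24 = 1
n=39: ⌈(40·447+688)/739⌉ − ⌈(39·447+688)/739⌉ = ⌈18568/739⌉ − ⌈18121/739⌉ = 26 − 25 = 1
n=40: ⌈(41·447+688)/739⌉ − ⌈(40·447+688)/739⌉ = ⌈19015/739⌉ − ⌈18568/739⌉ = 26 − 26 = 0
n=41: ⌈(42·447+688)/739⌉ − ⌈(41·447+688)/739⌉ = ⌈19462/739⌉ − ⌈19015/739⌉ = 27 − 26 = 1
n=42: ⌈(43·447+688)/739⌉ − ⌈(42·447+688)/739⌉ = ⌈19909/739⌉ − ⌈19462/739⌉ = 27 − 27 = 0
n=43: ⌈(44·447+688)/739⌉ − ⌈(43·447+688)/739⌉ = ⌈20356/739⌉ − ⌈19909/739⌉ = 28 − 27 = 1
n=44: ⌈(45·447+688)/739⌉ − ⌈(44·447+688)/739⌉ = ⌈20803/739⌉ − ⌈20356/739⌉ = 29 − 28 = 1
n=45: ⌈(46·447+688)/739⌉ − ⌈(45·447+688)/739⌉ = ⌈21250/739⌉ − ⌈20803/739⌉ = 29 − 29 = 0
n=46: ⌈(47·447+688)/739⌉ − ⌈(46·447+688)/739⌉ = ⌈21697/739⌉ − ⌈21250/739⌉ = 30 − 29 = 1
n=47: ⌈(48·447+688)/739⌉ − ⌈(47·447+688)/739⌉ = ⌈22144/739⌉ − ⌈21697/739⌉ = 30 − 30 = 0
n=48: ⌈(49·447+688)/739⌉ − ⌈(48·447+688)/739⌉ = ⌈22591/739⌉ − ⌈22144/739⌉ = 31 − 30 = 1
n=49: ⌈(50·447+688)/739⌉ − ⌈(49·447+688)/739⌉ = ⌈23038/739⌉ − ⌈22591/739⌉ = 32 − 31 = 1
n=50: ⌈(51·447+688)/739⌉ − ⌈(50·447+688)/739⌉ = ⌈23485/739⌉ − ⌈23038/739⌉ = 32 − 32 = 0
n=51: ⌈(52·447+688)/739⌉ − ⌈(51·447+688)/739⌉ = ⌈23932/739⌉ − ⌈23485/739⌉ = 33 − 32 = 1
n=52: ⌈(53·447+688)/739⌉ − ⌈(52·447+688)/739⌉ = ⌈24379/739⌉ − ⌈23932/739⌉ = 33 − 33 = 0
n=53: ⌈(54·447+688)/739⌉ − ⌈(53·447+688)/739⌉ = ⌈24826/739⌉ − ⌈24379/739⌉ = 34 − 33 = 1
n=54: ⌈(55·447+688)/739⌉ − ⌈(54·447+688)/739⌉ = ⌈25273/739⌉ − ⌈24826/739⌉ = 35 − 34 = 1
n=55: ⌈(56·447+688)/739⌉ − ⌈(55·447+688)/739⌉ = ⌈25720/739⌉ − ⌈25273/739⌉ = 35 − 35 = 0
n=56: ⌈(57·447+688)/739⌉ − ⌈(56·447+688)/739⌉ = ⌈26167/739⌉ − ⌈25720/739⌉ = 36 − 35 = 1
n=57: ⌈(58·447+688)/739⌉ − ⌈(57·447+688)/739⌉ = ⌈26614/739⌉ − ⌈26167/739⌉ = 37 − 36 = 1
n=58: ⌈(59·447+688)/739⌉ − ⌈(58·447+688)/739⌉ = ⌈27061/739⌉ − ⌈26614/739⌉ = 37 − 37 = 0
n=59: ⌈(60·447+688)/739⌉ − ⌈(59·447+688)/739⌉ = ⌈27508/739⌉ − ⌈27061/739⌉ = 38 − 37 = 1
n=60: ⌈(61·447+688)/739⌉ − ⌈(60·447+688)/739⌉ = ⌈27955/739⌉ − ⌈27508/739⌉ = 38 − 38 = 0
n=61: ⌈(62·447+688)/739⌉ − ⌈(61·447+688)/739⌉ = ⌈28402/739⌉ − ⌈27955/739⌉ = 39 − 38 = 1
n=62: ⌈(63·447+688)/739⌉ − ⌈(62·447+688)/739⌉ = ⌈28849/739⌉ − ⌈28402/739⌉ = 40 − 39 = 1
n=63: ⌈(64·447+688)/739⌉ − ⌈(63·447+688)/739⌉ = ⌈29296/739⌉ − ⌈28849/739⌉ = 40 − 40 = 0
n=64: ⌈(65·447+688)/739⌉ − ⌈(64·447+688)/739⌉ = ⌈29743/739⌉ − ⌈29296/739⌉ = 41 − 40 = 1
n=65: ⌈(66·447+688)/739⌉ − ⌈(65·447+688)/739⌉ = ⌈30190/739⌉ − ⌈29743/739⌉ = 41 − 41 = 0
n=66: ⌈(67·447+688)/739⌉ − ⌈(66·447+688)/739⌉ = ⌈30637/739⌉ − ⌈30190/739⌉ = 42 − 41 = 1
n=67: ⌈(68·447+688)/739⌉ − ⌈(67·447+688)/739⌉ = ⌈31084/739⌉ − ⌈30637/739⌉ = 43 − 42 = 1
n=68: ⌈(69·447+688)/739⌉ − ⌈(68·447+688)/739⌉ = ⌈31531/739⌉ − ⌈31084/739⌉ = 43 − 43 = 0
n=69: ⌈(70·447+688)/739⌉ − ⌈(69·447+688)/739⌉ = ⌈31978/739⌉ − ⌈31531/739⌉ = 44 − 43 = 1
n=70: ⌈(71·447+688)/739⌉ − ⌈(70·447+688)/739⌉ = ⌈32425/739⌉ − ⌈31978/739⌉ = 44 − 44 = 0
n=71: ⌈(72·447+688)/739⌉ − ⌈(71·447+688)/739⌉ = ⌈32872/739⌉ − ⌈32425/739⌉ = 45 − 44 = 1

110101101011011010110101101011010110101101011010110101101101011010110101


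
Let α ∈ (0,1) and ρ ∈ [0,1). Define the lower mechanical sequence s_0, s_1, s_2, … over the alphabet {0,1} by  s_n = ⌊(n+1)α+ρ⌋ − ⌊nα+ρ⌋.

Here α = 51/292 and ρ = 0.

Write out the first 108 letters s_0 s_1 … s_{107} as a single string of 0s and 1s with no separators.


n=0: ⌊(1·51)/292⌋ − ⌊(0·51)/292⌋ = ⌊51/292⌋ − ⌊0/292⌋ = 0 − 0 = 0
n=1: ⌊(2·51)/292⌋ − ⌊(1·51)/292⌋ = ⌊102/292⌋ − ⌊51/292⌋ = 0 − 0 = 0
n=2: ⌊(3·51)/292⌋ − ⌊(2·51)/292⌋ = ⌊153/292⌋ − ⌊102/292⌋ = 0 − 0 = 0
n=3: ⌊(4·51)/292⌋ − ⌊(3·51)/292⌋ = ⌊204/292⌋ − ⌊153/292⌋ = 0 − 0 = 0
n=4: ⌊(5·51)/292⌋ − ⌊(4·51)/292⌋ = ⌊255/292⌋ − ⌊204/292⌋ = 0 − 0 = 0
n=5: ⌊(6·51)/292⌋ − ⌊(5·51)/292⌋ = ⌊306/292⌋ − ⌊255/292⌋ = 1 − 0 = 1
n=6: ⌊(7·51)/292⌋ − ⌊(6·51)/292⌋ = ⌊357/292⌋ − ⌊306/292⌋ = 1 − 1 = 0
n=7: ⌊(8·51)/292⌋ − ⌊(7·51)/292⌋ = ⌊408/292⌋ − ⌊357/292⌋ = 1 − 1 = 0
n=8: ⌊(9·51)/292⌋ − ⌊(8·51)/292⌋ = ⌊459/292⌋ − ⌊408/292⌋ = 1 − 1 = 0
n=9: ⌊(10·51)/292⌋ − ⌊(9·51)/292⌋ = ⌊510/292⌋ − ⌊459/292⌋ = 1 − 1 = 0
n=10: ⌊(11·51)/292⌋ − ⌊(10·51)/292⌋ = ⌊561/292⌋ − ⌊510/292⌋ = 1 − 1 = 0
n=11: ⌊(12·51)/292⌋ − ⌊(11·51)/292⌋ = ⌊612/292⌋ − ⌊561/292⌋ = 2 − 1 = 1
n=12: ⌊(13·51)/292⌋ − ⌊(12·51)/292⌋ = ⌊663/292⌋ − ⌊612/292⌋ = 2 − 2 = 0
n=13: ⌊(14·51)/292⌋ − ⌊(13·51)/292⌋ = ⌊714/292⌋ − ⌊663/292⌋ = 2 − 2 = 0
n=14: ⌊(15·51)/292⌋ − ⌊(14·51)/292⌋ = ⌊765/292⌋ − ⌊714/292⌋ = 2 − 2 = 0
n=15: ⌊(16·51)/292⌋ − ⌊(15·51)/292⌋ = ⌊816/292⌋ − ⌊765/292⌋ = 2 − 2 = 0
n=16: ⌊(17·51)/292⌋ − ⌊(16·51)/292⌋ = ⌊867/292⌋ − ⌊816/292⌋ = 2 − 2 = 0
n=17: ⌊(18·51)/292⌋ − ⌊(17·51)/292⌋ = ⌊918/292⌋ − ⌊867/292⌋ = 3 − 2 = 1
n=18: ⌊(19·51)/292⌋ − ⌊(18·51)/292⌋ = ⌊969/292⌋ − ⌊918/292⌋ = 3 − 3 = 0
n=19: ⌊(20·51)/292⌋ − ⌊(19·51)/292⌋ = ⌊1020/292⌋ − ⌊969/292⌋ = 3 − 3 = 0
n=20: ⌊(21·51)/292⌋ − ⌊(20·51)/292⌋ = ⌊1071/292⌋ − ⌊1020/292⌋ = 3 − 3 = 0
n=21: ⌊(22·51)/292⌋ − ⌊(21·51)/292⌋ = ⌊1122/292⌋ − ⌊1071/292⌋ = 3 − 3 = 0
n=22: ⌊(23·51)/292⌋ − ⌊(22·51)/292⌋ = ⌊1173/292⌋ − ⌊1122/292⌋ = 4 − 3 = 1
n=23: ⌊(24·51)/292⌋ − ⌊(23·51)/292⌋ = ⌊1224/292⌋ − ⌊1173/292⌋ = 4 − 4 = 0
n=24: ⌊(25·51)/292⌋ − ⌊(24·51)/292⌋ = ⌊1275/292⌋ − ⌊1224/292⌋ = 4 − 4 = 0
n=25: ⌊(26·51)/292⌋ − ⌊(25·51)/292⌋ = ⌊1326/292⌋ − ⌊1275/292⌋ = 4 − 4 = 0
n=26: ⌊(27·51)/292⌋ − ⌊(26·51)/292⌋ = ⌊1377/292⌋ − ⌊1326/292⌋ = 4 − 4 = 0
n=27: ⌊(28·51)/292⌋ − ⌊(27·51)/292⌋ = ⌊1428/292⌋ − ⌊1377/292⌋ = 4 − 4 = 0
n=28: ⌊(29·51)/292⌋ − ⌊(28·51)/292⌋ = ⌊1479/292⌋ − ⌊1428/292⌋ = 5 − 4 = 1
n=29: ⌊(30·51)/292⌋ − ⌊(29·51)/292⌋ = ⌊1530/292⌋ − ⌊1479/292⌋ = 5 − 5 = 0
n=30: ⌊(31·51)/292⌋ − ⌊(30·51)/292⌋ = ⌊1581/292⌋ − ⌊1530/292⌋ = 5 − 5 = 0
n=31: ⌊(32·51)/292⌋ − ⌊(31·51)/292⌋ = ⌊1632/292⌋ − ⌊1581/292⌋ = 5 − 5 = 0
n=32: ⌊(33·51)/292⌋ − ⌊(32·51)/292⌋ = ⌊1683/292⌋ − ⌊1632/292⌋ = 5 − 5 = 0
n=33: ⌊(34·51)/292⌋ − ⌊(33·51)/292⌋ = ⌊1734/292⌋ − ⌊1683/292⌋ = 5 − 5 = 0
n=34: ⌊(35·51)/292⌋ − ⌊(34·51)/292⌋ = ⌊1785/292⌋ − ⌊1734/292⌋ = 6 − 5 = 1
n=35: ⌊(36·51)/292⌋ − ⌊(35·51)/292⌋ = ⌊1836/292⌋ − ⌊1785/292⌋ = 6 − 6 = 0
n=36: ⌊(37·51)/292⌋ − ⌊(36·51)/292⌋ = ⌊1887/292⌋ − ⌊1836/292⌋ = 6 − 6 = 0
n=37: ⌊(38·51)/292⌋ − ⌊(37·51)/292⌋ = ⌊1938/292⌋ − ⌊1887/292⌋ = 6 − 6 = 0
n=38: ⌊(39·51)/292⌋ − ⌊(38·51)/292⌋ = ⌊1989/292⌋ − ⌊1938/292⌋ = 6 − 6 = 0
n=39: ⌊(40·51)/292⌋ − ⌊(39·51)/292⌋ = ⌊2040/292⌋ − ⌊1989/292⌋ = 6 − 6 = 0
n=40: ⌊(41·51)/292⌋ − ⌊(40·51)/292⌋ = ⌊2091/292⌋ − ⌊2040/292⌋ = 7 − 6 = 1
n=41: ⌊(42·51)/292⌋ − ⌊(41·51)/292⌋ = ⌊2142/292⌋ − ⌊2091/292⌋ = 7 − 7 = 0
n=42: ⌊(43·51)/292⌋ − ⌊(42·51)/292⌋ = ⌊2193/292⌋ − ⌊2142/292⌋ = 7 − 7 = 0
n=43: ⌊(44·51)/292⌋ − ⌊(43·51)/292⌋ = ⌊2244/292⌋ − ⌊2193/292⌋ = 7 − 7 = 0
n=44: ⌊(45·51)/292⌋ − ⌊(44·51)/292⌋ = ⌊2295/292⌋ − ⌊2244/292⌋ = 7 − 7 = 0
n=45: ⌊(46·51)/292⌋ − ⌊(45·51)/292⌋ = ⌊2346/292⌋ − ⌊2295/292⌋ = 8 − 7 = 1
n=46: ⌊(47·51)/292⌋ − ⌊(46·51)/292⌋ = ⌊2397/292⌋ − ⌊2346/292⌋ = 8 − 8 = 0
n=47: ⌊(48·51)/292⌋ − ⌊(47·51)/292⌋ = ⌊2448/292⌋ − ⌊2397/292⌋ = 8 − 8 = 0
n=48: ⌊(49·51)/292⌋ − ⌊(48·51)/292⌋ = ⌊2499/292⌋ − ⌊2448/292⌋ = 8 − 8 = 0
n=49: ⌊(50·51)/292⌋ − ⌊(49·51)/292⌋ = ⌊2550/292⌋ − ⌊2499/292⌋ = 8 − 8 = 0
n=50: ⌊(51·51)/292⌋ − ⌊(50·51)/292⌋ = ⌊2601/292⌋ − ⌊2550/292⌋ = 8 − 8 = 0
n=51: ⌊(52·51)/292⌋ − ⌊(51·51)/292⌋ = ⌊2652/292⌋ − ⌊2601/292⌋ = 9 − 8 = 1
n=52: ⌊(53·51)/292⌋ − ⌊(52·51)/292⌋ = ⌊2703/292⌋ − ⌊2652/292⌋ = 9 − 9 = 0
n=53: ⌊(54·51)/292⌋ − ⌊(53·51)/292⌋ = ⌊2754/292⌋ − ⌊2703/292⌋ = 9 − 9 = 0
n=54: ⌊(55·51)/292⌋ − ⌊(54·51)/292⌋ = ⌊2805/292⌋ − ⌊2754/292⌋ = 9 − 9 = 0
n=55: ⌊(56·51)/292⌋ − ⌊(55·51)/292⌋ = ⌊2856/292⌋ − ⌊2805/292⌋ = 9 − 9 = 0
n=56: ⌊(57·51)/292⌋ − ⌊(56·51)/292⌋ = ⌊2907/292⌋ − ⌊2856/292⌋ = 9 − 9 = 0
n=57: ⌊(58·51)/292⌋ − ⌊(57·51)/292⌋ = ⌊2958/292⌋ − ⌊2907/292⌋ = 10 − 9 = 1
n=58: ⌊(59·51)/292⌋ − ⌊(58·51)/292⌋ = ⌊3009/292⌋ − ⌊2958/292⌋ = 10 − 10 = 0
n=59: ⌊(60·51)/292⌋ − ⌊(59·51)/292⌋ = ⌊3060/292⌋ − ⌊3009/292⌋ = 10 − 10 = 0
n=60: ⌊(61·51)/292⌋ − ⌊(60·51)/292⌋ = ⌊3111/292⌋ − ⌊3060/292⌋ = 10 − 10 = 0
n=61: ⌊(62·51)/292⌋ − ⌊(61·51)/292⌋ = ⌊3162/292⌋ − ⌊3111/292⌋ = 10 − 10 = 0
n=62: ⌊(63·51)/292⌋ − ⌊(62·51)/292⌋ = ⌊3213/292⌋ − ⌊3162/292⌋ = 11 − 10 = 1
n=63: ⌊(64·51)/292⌋ − ⌊(63·51)/292⌋ = ⌊3264/292⌋ − ⌊3213/292⌋ = 11 − 11 = 0
n=64: ⌊(65·51)/292⌋ − ⌊(64·51)/292⌋ = ⌊3315/292⌋ − ⌊3264/292⌋ = 11 − 11 = 0
n=65: ⌊(66·51)/292⌋ − ⌊(65·51)/292⌋ = ⌊3366/292⌋ − ⌊3315/292⌋ = 11 − 11 = 0
n=66: ⌊(67·51)/292⌋ − ⌊(66·51)/292⌋ = ⌊3417/292⌋ − ⌊3366/292⌋ = 11 − 11 = 0
n=67: ⌊(68·51)/292⌋ − ⌊(67·51)/292⌋ = ⌊3468/292⌋ − ⌊3417/292⌋ = 11 − 11 = 0
n=68: ⌊(69·51)/292⌋ − ⌊(68·51)/292⌋ = ⌊3519/292⌋ − ⌊3468/292⌋ = 12 − 11 = 1
n=69: ⌊(70·51)/292⌋ − ⌊(69·51)/292⌋ = ⌊3570/292⌋ − ⌊3519/292⌋ = 12 − 12 = 0
n=70: ⌊(71·51)/292⌋ − ⌊(70·51)/292⌋ = ⌊3621/292⌋ − ⌊3570/292⌋ = 12 − 12 = 0
n=71: ⌊(72·51)/292⌋ − ⌊(71·51)/292⌋ = ⌊3672/292⌋ − ⌊3621/292⌋ = 12 − 12 = 0
n=72: ⌊(73·51)/292⌋ − ⌊(72·51)/292⌋ = ⌊3723/292⌋ − ⌊3672/292⌋ = 12 − 12 = 0
n=73: ⌊(74·51)/292⌋ − ⌊(73·51)/292⌋ = ⌊3774/292⌋ − ⌊3723/292⌋ = 12 − 12 = 0
n=74: ⌊(75·51)/292⌋ − ⌊(74·51)/292⌋ = ⌊3825/292⌋ − ⌊3774/292⌋ = 13 − 12 = 1
n=75: ⌊(76·51)/292⌋ − ⌊(75·51)/292⌋ = ⌊3876/292⌋ − ⌊3825/292⌋ = 13 − 13 = 0
n=76: ⌊(77·51)/292⌋ − ⌊(76·51)/292⌋ = ⌊3927/292⌋ − ⌊3876/292⌋ = 13 − 13 = 0
n=77: ⌊(78·51)/292⌋ − ⌊(77·51)/292⌋ = ⌊3978/292⌋ − ⌊3927/292⌋ = 13 − 13 = 0
n=78: ⌊(79·51)/292⌋ − ⌊(78·51)/292⌋ = ⌊4029/292⌋ − ⌊3978/292⌋ = 13 − 13 = 0
n=79: ⌊(80·51)/292⌋ − ⌊(79·51)/292⌋ = ⌊4080/292⌋ − ⌊4029/292⌋ = 13 − 13 = 0
n=80: ⌊(81·51)/292⌋ − ⌊(80·51)/292⌋ = ⌊4131/292⌋ − ⌊4080/292⌋ = 14 − 13 = 1
n=81: ⌊(82·51)/292⌋ − ⌊(81·51)/292⌋ = ⌊4182/292⌋ − ⌊4131/292⌋ = 14 − 14 = 0
n=82: ⌊(83·51)/292⌋ − ⌊(82·51)/292⌋ = ⌊4233/292⌋ − ⌊4182/292⌋ = 14 − 14 = 0
n=83: ⌊(84·51)/292⌋ − ⌊(83·51)/292⌋ = ⌊4284/292⌋ − ⌊4233/292⌋ = 14 − 14 = 0
n=84: ⌊(85·51)/292⌋ − ⌊(84·51)/292⌋ = ⌊4335/292⌋ − ⌊4284/292⌋ = 14 − 14 = 0
n=85: ⌊(86·51)/292⌋ − ⌊(85·51)/292⌋ = ⌊4386/292⌋ − ⌊4335/292⌋ = 15 − 14 = 1
n=86: ⌊(87·51)/292⌋ − ⌊(86·51)/292⌋ = ⌊4437/292⌋ − ⌊4386/292⌋ = 15 − 15 = 0
n=87: ⌊(88·51)/292⌋ − ⌊(87·51)/292⌋ = ⌊4488/292⌋ − ⌊4437/292⌋ = 15 − 15 = 0
n=88: ⌊(89·51)/292⌋ − ⌊(88·51)/292⌋ = ⌊4539/292⌋ − ⌊4488/292⌋ = 15 − 15 = 0
n=89: ⌊(90·51)/292⌋ − ⌊(89·51)/292⌋ = ⌊4590/292⌋ − ⌊4539/292⌋ = 15 − 15 = 0
n=90: ⌊(91·51)/292⌋ − ⌊(90·51)/292⌋ = ⌊4641/292⌋ − ⌊4590/292⌋ = 15 − 15 = 0
n=91: ⌊(92·51)/292⌋ − ⌊(91·51)/292⌋ = ⌊4692/292⌋ − ⌊4641/292⌋ = 16 − 15 = 1
n=92: ⌊(93·51)/292⌋ − ⌊(92·51)/292⌋ = ⌊4743/292⌋ − ⌊4692/292⌋ = 16 − 16 = 0
n=93: ⌊(94·51)/292⌋ − ⌊(93·51)/292⌋ = ⌊4794/292⌋ − ⌊4743/292⌋ = 16 − 16 = 0
n=94: ⌊(95·51)/292⌋ − ⌊(94·51)/292⌋ = ⌊4845/292⌋ − ⌊4794/292⌋ = 16 − 16 = 0
n=95: ⌊(96·51)/292⌋ − ⌊(95·51)/292⌋ = ⌊4896/292⌋ − ⌊4845/292⌋ = 16 − 16 = 0
n=96: ⌊(97·51)/292⌋ − ⌊(96·51)/292⌋ = ⌊4947/292⌋ − ⌊4896/292⌋ = 16 − 16 = 0
n=97: ⌊(98·51)/292⌋ − ⌊(97·51)/292⌋ = ⌊4998/292⌋ − ⌊4947/292⌋ = 17 − 16 = 1
n=98: ⌊(99·51)/292⌋ − ⌊(98·51)/292⌋ = ⌊5049/292⌋ − ⌊4998/292⌋ = 17 − 17 = 0
n=99: ⌊(100·51)/292⌋ − ⌊(99·51)/292⌋ = ⌊5100/292⌋ − ⌊5049/292⌋ = 17 − 17 = 0
n=100: ⌊(101·51)/292⌋ − ⌊(100·51)/292⌋ = ⌊5151/292⌋ − ⌊5100/292⌋ = 17 − 17 = 0
n=101: ⌊(102·51)/292⌋ − ⌊(101·51)/292⌋ = ⌊5202/292⌋ − ⌊5151/292⌋ = 17 − 17 = 0
n=102: ⌊(103·51)/292⌋ − ⌊(102·51)/292⌋ = ⌊5253/292⌋ − ⌊5202/292⌋ = 17 − 17 = 0
n=103: ⌊(104·51)/292⌋ − ⌊(103·51)/292⌋ = ⌊5304/292⌋ − ⌊5253/292⌋ = 18 − 17 = 1
n=104: ⌊(105·51)/292⌋ − ⌊(104·51)/292⌋ = ⌊5355/292⌋ − ⌊5304/292⌋ = 18 − 18 = 0
n=105: ⌊(106·51)/292⌋ − ⌊(105·51)/292⌋ = ⌊5406/292⌋ − ⌊5355/292⌋ = 18 − 18 = 0
n=106: ⌊(107·51)/292⌋ − ⌊(106·51)/292⌋ = ⌊5457/292⌋ − ⌊5406/292⌋ = 18 − 18 = 0
n=107: ⌊(108·51)/292⌋ − ⌊(107·51)/292⌋ = ⌊5508/292⌋ − ⌊5457/292⌋ = 18 − 18 = 0

000001000001000001000010000010000010000010000100000100000100001000001000001000001000010000010000010000010000
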